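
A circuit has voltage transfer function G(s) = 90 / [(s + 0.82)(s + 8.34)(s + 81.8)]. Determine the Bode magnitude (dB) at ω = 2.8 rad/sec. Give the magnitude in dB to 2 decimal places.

|j2.8 + 0.82| = √(2.8² + 0.82²) = 2.918
|j2.8 + 8.34| = √(2.8² + 8.34²) = 8.797
|j2.8 + 81.8| = √(2.8² + 81.8²) = 81.85
|G(j2.8)| = 90 / (2.918 × 8.797 × 81.85) = 0.04284
20 log₁₀(0.04284) = -27.363 dB

-27.36 dB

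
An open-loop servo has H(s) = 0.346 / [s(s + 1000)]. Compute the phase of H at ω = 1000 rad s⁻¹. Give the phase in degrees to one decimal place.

-135.0°

∠(j1000 + 1000) = arctan(1000/1000) = 45.00°
∠(j1000) = 90.00°
∠H(j1000) = − (45.00° + 90.00°) = -135.00°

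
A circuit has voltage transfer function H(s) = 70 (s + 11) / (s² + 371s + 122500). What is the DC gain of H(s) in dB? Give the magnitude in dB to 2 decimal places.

-44.03 dB

H(0) = 70 × 11 / 122500 = 0.0062857
20 log₁₀(0.0062857) = -44.033 dB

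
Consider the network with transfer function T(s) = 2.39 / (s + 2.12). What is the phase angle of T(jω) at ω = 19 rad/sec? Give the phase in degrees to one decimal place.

∠(j19 + 2.12) = arctan(19/2.12) = 83.63°
∠T(j19) = −83.63° = -83.63°

-83.6°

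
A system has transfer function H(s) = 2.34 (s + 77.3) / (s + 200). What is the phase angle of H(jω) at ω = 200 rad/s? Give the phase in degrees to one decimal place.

∠(j200 + 77.3) = arctan(200/77.3) = 68.87°
∠(j200 + 200) = arctan(200/200) = 45.00°
∠H(j200) = 68.87° − 45.00° = 23.87°

23.9°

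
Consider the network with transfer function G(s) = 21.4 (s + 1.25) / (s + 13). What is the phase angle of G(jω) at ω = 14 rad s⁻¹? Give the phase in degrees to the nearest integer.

∠(j14 + 1.25) = arctan(14/1.25) = 84.90°
∠(j14 + 13) = arctan(14/13) = 47.12°
∠G(j14) = 84.90° − 47.12° = 37.78°

38°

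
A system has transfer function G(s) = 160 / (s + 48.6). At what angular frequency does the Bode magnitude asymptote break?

48.6 rad/s

The single real pole at s = −48.6 gives a corner at ω = 48.6 rad/s.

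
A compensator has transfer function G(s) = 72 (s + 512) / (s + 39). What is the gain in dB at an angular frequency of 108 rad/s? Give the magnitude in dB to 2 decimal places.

50.32 dB

|j108 + 512| = √(108² + 512²) = 523.3
|j108 + 39| = √(108² + 39²) = 114.8
|G(j108)| = 72 × 523.3 / 114.8 = 328.11
20 log₁₀(328.11) = 50.320 dB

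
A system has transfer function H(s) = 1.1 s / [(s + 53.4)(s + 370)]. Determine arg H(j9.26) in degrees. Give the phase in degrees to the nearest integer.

∠(j9.26) = 90.00°
∠(j9.26 + 53.4) = arctan(9.26/53.4) = 9.84°
∠(j9.26 + 370) = arctan(9.26/370) = 1.43°
∠H(j9.26) = 90.00° − (9.84° + 1.43°) = 78.73°

79°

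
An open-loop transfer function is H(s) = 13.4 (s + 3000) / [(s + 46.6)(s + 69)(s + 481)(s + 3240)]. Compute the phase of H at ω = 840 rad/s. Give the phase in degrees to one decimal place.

-231.2 deg

∠(j840 + 3000) = arctan(840/3000) = 15.64°
∠(j840 + 46.6) = arctan(840/46.6) = 86.82°
∠(j840 + 69) = arctan(840/69) = 85.30°
∠(j840 + 481) = arctan(840/481) = 60.20°
∠(j840 + 3240) = arctan(840/3240) = 14.53°
∠H(j840) = 15.64° − (86.82° + 85.30° + 60.20° + 14.53°) = -231.22°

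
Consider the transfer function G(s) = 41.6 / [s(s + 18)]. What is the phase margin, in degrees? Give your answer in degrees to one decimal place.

Gain crossover: |G(jω)| = 1 at ω ≈ 2.29 rad s⁻¹.
∠G(j2.29) = −90° − arctan(2.29/18) ≈ -97.26°
PM = 180° + (-97.26°) = 82.74°

82.7°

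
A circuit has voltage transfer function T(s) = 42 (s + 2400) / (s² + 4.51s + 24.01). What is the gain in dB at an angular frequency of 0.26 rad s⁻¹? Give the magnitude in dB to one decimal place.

|j0.26 + 2400| = √(0.26² + 2400²) = 2400
|(j0.26)² + 4.51(j0.26) + 24.01| = |23.942 + j1.1726| = 23.97
|T(j0.26)| = 42 × 2400 / 23.97 = 4205.1
20 log₁₀(4205.1) = 72.48 dB

72.5 dB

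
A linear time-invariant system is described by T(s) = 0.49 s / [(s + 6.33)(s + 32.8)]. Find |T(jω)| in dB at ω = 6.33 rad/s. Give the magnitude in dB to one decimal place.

|j6.33| = 6.33
|j6.33 + 6.33| = √(6.33² + 6.33²) = 8.952
|j6.33 + 32.8| = √(6.33² + 32.8²) = 33.41
|T(j6.33)| = 0.49 × 6.33 / (8.952 × 33.41) = 0.010372
20 log₁₀(0.010372) = -39.68 dB

-39.7 dB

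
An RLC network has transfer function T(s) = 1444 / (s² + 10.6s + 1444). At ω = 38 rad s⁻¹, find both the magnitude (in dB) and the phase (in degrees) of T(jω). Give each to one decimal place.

|T| = 11.1 dB, ∠T = -90.0°

|(j38)² + 10.6(j38) + 1444| = |0 + j402.8| = 402.8
|T(j38)| = 1444 / 402.8 = 3.5849
20 log₁₀(3.5849) = 11.09 dB
∠[(j38)² + 10.6(j38) + 1444] = ∠[0 + j402.8] = 90.00°
∠T(j38) = −90.00° = -90.00°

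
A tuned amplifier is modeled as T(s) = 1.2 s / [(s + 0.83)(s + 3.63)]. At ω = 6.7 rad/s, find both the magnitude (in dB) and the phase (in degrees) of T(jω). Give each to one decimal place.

|T| = -16.1 dB, ∠T = -54.5 deg

|j6.7| = 6.7
|j6.7 + 0.83| = √(6.7² + 0.83²) = 6.751
|j6.7 + 3.63| = √(6.7² + 3.63²) = 7.62
|T(j6.7)| = 1.2 × 6.7 / (6.751 × 7.62) = 0.15628
20 log₁₀(0.15628) = -16.12 dB
∠(j6.7) = 90.00°
∠(j6.7 + 0.83) = arctan(6.7/0.83) = 82.94°
∠(j6.7 + 3.63) = arctan(6.7/3.63) = 61.55°
∠T(j6.7) = 90.00° − (82.94° + 61.55°) = -54.49°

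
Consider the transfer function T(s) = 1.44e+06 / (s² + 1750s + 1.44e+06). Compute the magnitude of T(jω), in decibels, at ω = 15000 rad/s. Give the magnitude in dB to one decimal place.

|(j15000)² + 1750(j15000) + 1.44e+06| = |-2.2356e+08 + j2.625e+07| = 2.251e+08
|T(j15000)| = 1.44e+06 / 2.251e+08 = 0.0063973
20 log₁₀(0.0063973) = -43.88 dB

-43.9 dB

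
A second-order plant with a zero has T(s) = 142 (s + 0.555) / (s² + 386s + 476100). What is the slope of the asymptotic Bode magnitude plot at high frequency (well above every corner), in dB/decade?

-20 dB/decade

With 1 zero and 2 poles, the high-frequency asymptotic slope is 20 × (1 − 2) = -20 dB/decade.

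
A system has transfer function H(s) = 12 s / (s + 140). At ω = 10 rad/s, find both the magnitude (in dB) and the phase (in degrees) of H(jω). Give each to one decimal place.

|j10| = 10
|j10 + 140| = √(10² + 140²) = 140.4
|H(j10)| = 12 × 10 / 140.4 = 0.85496
20 log₁₀(0.85496) = -1.36 dB
∠(j10) = 90.00°
∠(j10 + 140) = arctan(10/140) = 4.09°
∠H(j10) = 90.00° − 4.09° = 85.91°

|H| = -1.4 dB, ∠H = 85.9°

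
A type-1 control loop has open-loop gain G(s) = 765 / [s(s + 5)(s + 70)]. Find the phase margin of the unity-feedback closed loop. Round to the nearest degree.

Gain crossover: |G(jω)| = 1 at ω ≈ 2.03 rad/s.
∠G(j2.03) = −90° − arctan(2.03/5) − arctan(2.03/70) ≈ -113.71°
PM = 180° + (-113.71°) = 66.29°

66 deg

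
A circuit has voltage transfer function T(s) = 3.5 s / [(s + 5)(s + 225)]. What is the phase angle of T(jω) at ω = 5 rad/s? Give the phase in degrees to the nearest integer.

44 deg

∠(j5) = 90.00°
∠(j5 + 5) = arctan(5/5) = 45.00°
∠(j5 + 225) = arctan(5/225) = 1.27°
∠T(j5) = 90.00° − (45.00° + 1.27°) = 43.73°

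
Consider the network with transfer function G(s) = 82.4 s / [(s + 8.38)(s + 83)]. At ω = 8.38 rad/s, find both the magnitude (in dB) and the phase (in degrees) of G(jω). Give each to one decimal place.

|G| = -3.1 dB, ∠G = 39.2°

|j8.38| = 8.38
|j8.38 + 8.38| = √(8.38² + 8.38²) = 11.85
|j8.38 + 83| = √(8.38² + 83²) = 83.42
|G(j8.38)| = 82.4 × 8.38 / (11.85 × 83.42) = 0.69844
20 log₁₀(0.69844) = -3.12 dB
∠(j8.38) = 90.00°
∠(j8.38 + 8.38) = arctan(8.38/8.38) = 45.00°
∠(j8.38 + 83) = arctan(8.38/83) = 5.77°
∠G(j8.38) = 90.00° − (45.00° + 5.77°) = 39.23°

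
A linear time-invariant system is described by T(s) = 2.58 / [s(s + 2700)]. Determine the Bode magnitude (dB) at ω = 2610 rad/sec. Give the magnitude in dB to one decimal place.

-131.6 dB

|j2610 + 2700| = √(2610² + 2700²) = 3755
|j2610| = 2610
|T(j2610)| = 2.58 / (3755 × 2610) = 2.6323e-07
20 log₁₀(2.6323e-07) = -131.59 dB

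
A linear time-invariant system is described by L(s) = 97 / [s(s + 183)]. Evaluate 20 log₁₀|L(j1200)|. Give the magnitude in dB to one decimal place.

|j1200 + 183| = √(1200² + 183²) = 1214
|j1200| = 1200
|L(j1200)| = 97 / (1214 × 1200) = 6.6591e-05
20 log₁₀(6.6591e-05) = -83.53 dB

-83.5 dB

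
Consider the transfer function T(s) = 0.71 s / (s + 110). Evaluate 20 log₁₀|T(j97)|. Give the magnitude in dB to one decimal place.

-6.6 dB

|j97| = 97
|j97 + 110| = √(97² + 110²) = 146.7
|T(j97)| = 0.71 × 97 / 146.7 = 0.46959
20 log₁₀(0.46959) = -6.57 dB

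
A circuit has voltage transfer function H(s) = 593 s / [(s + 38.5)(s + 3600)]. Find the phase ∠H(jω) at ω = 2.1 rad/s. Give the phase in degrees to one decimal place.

∠(j2.1) = 90.00°
∠(j2.1 + 38.5) = arctan(2.1/38.5) = 3.12°
∠(j2.1 + 3600) = arctan(2.1/3600) = 0.03°
∠H(j2.1) = 90.00° − (3.12° + 0.03°) = 86.84°

86.8°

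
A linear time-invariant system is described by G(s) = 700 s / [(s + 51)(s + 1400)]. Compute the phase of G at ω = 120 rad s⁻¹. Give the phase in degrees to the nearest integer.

18°

∠(j120) = 90.00°
∠(j120 + 51) = arctan(120/51) = 66.97°
∠(j120 + 1400) = arctan(120/1400) = 4.90°
∠G(j120) = 90.00° − (66.97° + 4.90°) = 18.13°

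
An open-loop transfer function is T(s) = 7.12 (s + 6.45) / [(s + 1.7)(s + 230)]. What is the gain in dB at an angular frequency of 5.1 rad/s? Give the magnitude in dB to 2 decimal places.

-26.50 dB

|j5.1 + 6.45| = √(5.1² + 6.45²) = 8.223
|j5.1 + 1.7| = √(5.1² + 1.7²) = 5.376
|j5.1 + 230| = √(5.1² + 230²) = 230.1
|T(j5.1)| = 7.12 × 8.223 / (5.376 × 230.1) = 0.047338
20 log₁₀(0.047338) = -26.496 dB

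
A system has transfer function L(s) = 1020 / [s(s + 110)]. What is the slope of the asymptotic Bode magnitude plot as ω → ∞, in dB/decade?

-40 dB/decade

With 0 zeros and 2 poles, the high-frequency asymptotic slope is 20 × (0 − 2) = -40 dB/decade.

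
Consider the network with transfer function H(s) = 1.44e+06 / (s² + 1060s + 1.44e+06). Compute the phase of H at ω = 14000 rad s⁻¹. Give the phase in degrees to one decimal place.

-175.6°

∠[(j14000)² + 1060(j14000) + 1.44e+06] = ∠[-1.9456e+08 + j1.484e+07] = 175.64°
∠H(j14000) = −175.64° = -175.64°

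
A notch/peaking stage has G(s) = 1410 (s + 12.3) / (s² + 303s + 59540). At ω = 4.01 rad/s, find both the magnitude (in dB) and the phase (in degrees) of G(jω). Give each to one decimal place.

|j4.01 + 12.3| = √(4.01² + 12.3²) = 12.94
|(j4.01)² + 303(j4.01) + 59540| = |59524 + j1215| = 5.954e+04
|G(j4.01)| = 1410 × 12.94 / 5.954e+04 = 0.30639
20 log₁₀(0.30639) = -10.27 dB
∠(j4.01 + 12.3) = arctan(4.01/12.3) = 18.06°
∠[(j4.01)² + 303(j4.01) + 59540] = ∠[59524 + j1215] = 1.17°
∠G(j4.01) = 18.06° − 1.17° = 16.89°

|G| = -10.3 dB, ∠G = 16.9°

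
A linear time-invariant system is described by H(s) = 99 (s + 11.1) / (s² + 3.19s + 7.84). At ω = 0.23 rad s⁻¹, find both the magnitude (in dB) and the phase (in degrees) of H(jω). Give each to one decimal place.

|j0.23 + 11.1| = √(0.23² + 11.1²) = 11.1
|(j0.23)² + 3.19(j0.23) + 7.84| = |7.7871 + j0.7337| = 7.822
|H(j0.23)| = 99 × 11.1 / 7.822 = 140.53
20 log₁₀(140.53) = 42.96 dB
∠(j0.23 + 11.1) = arctan(0.23/11.1) = 1.19°
∠[(j0.23)² + 3.19(j0.23) + 7.84] = ∠[7.7871 + j0.7337] = 5.38°
∠H(j0.23) = 1.19° − 5.38° = -4.20°

|H| = 43.0 dB, ∠H = -4.2 deg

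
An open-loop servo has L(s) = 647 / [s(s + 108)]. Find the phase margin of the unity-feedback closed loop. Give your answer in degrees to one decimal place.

86.8°

Gain crossover: |L(jω)| = 1 at ω ≈ 5.98 rad/sec.
∠L(j5.98) = −90° − arctan(5.98/108) ≈ -93.17°
PM = 180° + (-93.17°) = 86.83°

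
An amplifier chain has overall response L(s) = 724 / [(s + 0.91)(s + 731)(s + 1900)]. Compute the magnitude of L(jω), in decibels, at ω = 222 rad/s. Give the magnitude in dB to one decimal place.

-113.0 dB

|j222 + 0.91| = √(222² + 0.91²) = 222
|j222 + 731| = √(222² + 731²) = 764
|j222 + 1900| = √(222² + 1900²) = 1913
|L(j222)| = 724 / (222 × 764 × 1913) = 2.2316e-06
20 log₁₀(2.2316e-06) = -113.03 dB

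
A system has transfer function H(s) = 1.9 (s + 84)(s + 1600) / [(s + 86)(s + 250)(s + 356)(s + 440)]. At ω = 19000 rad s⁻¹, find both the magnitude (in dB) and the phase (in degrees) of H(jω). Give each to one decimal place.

|j19000 + 84| = √(19000² + 84²) = 1.9e+04
|j19000 + 1600| = √(19000² + 1600²) = 1.907e+04
|j19000 + 86| = √(19000² + 86²) = 1.9e+04
|j19000 + 250| = √(19000² + 250²) = 1.9e+04
|j19000 + 356| = √(19000² + 356²) = 1.9e+04
|j19000 + 440| = √(19000² + 440²) = 1.901e+04
|H(j19000)| = 1.9 × 1.9e+04 × 1.907e+04 / (1.9e+04 × 1.9e+04 × 1.9e+04 × 1.901e+04) = 5.279e-09
20 log₁₀(5.279e-09) = -165.55 dB
∠(j19000 + 84) = arctan(19000/84) = 89.75°
∠(j19000 + 1600) = arctan(19000/1600) = 85.19°
∠(j19000 + 86) = arctan(19000/86) = 89.74°
∠(j19000 + 250) = arctan(19000/250) = 89.25°
∠(j19000 + 356) = arctan(19000/356) = 88.93°
∠(j19000 + 440) = arctan(19000/440) = 88.67°
∠H(j19000) = 89.75° + 85.19° − (89.74° + 89.25° + 88.93° + 88.67°) = -181.65°

|H| = -165.5 dB, ∠H = -181.7 deg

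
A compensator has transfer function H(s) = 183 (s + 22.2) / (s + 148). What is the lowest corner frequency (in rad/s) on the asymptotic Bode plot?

22.2 rad/s

Break frequencies occur at each pole and zero magnitude: 22.2 rad/s, 148 rad/s.
The lowest is 22.2 rad/s.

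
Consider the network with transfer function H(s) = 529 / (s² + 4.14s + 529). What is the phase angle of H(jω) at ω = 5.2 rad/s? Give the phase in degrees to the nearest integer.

-2°

∠[(j5.2)² + 4.14(j5.2) + 529] = ∠[501.96 + j21.528] = 2.46°
∠H(j5.2) = −2.46° = -2.46°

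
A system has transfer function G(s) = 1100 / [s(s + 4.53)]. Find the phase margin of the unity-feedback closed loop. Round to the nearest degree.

Gain crossover: |G(jω)| = 1 at ω ≈ 33 rad/sec.
∠G(j33) = −90° − arctan(33/4.53) ≈ -172.19°
PM = 180° + (-172.19°) = 7.81°

8°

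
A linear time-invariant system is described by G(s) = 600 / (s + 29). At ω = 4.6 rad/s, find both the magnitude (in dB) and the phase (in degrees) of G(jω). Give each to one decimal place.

|G| = 26.2 dB, ∠G = -9.0 deg

|j4.6 + 29| = √(4.6² + 29²) = 29.36
|G(j4.6)| = 600 / 29.36 = 20.434
20 log₁₀(20.434) = 26.21 dB
∠(j4.6 + 29) = arctan(4.6/29) = 9.01°
∠G(j4.6) = −9.01° = -9.01°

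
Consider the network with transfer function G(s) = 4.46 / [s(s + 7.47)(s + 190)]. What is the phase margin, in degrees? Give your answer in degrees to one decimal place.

90.0°

Gain crossover: |G(jω)| = 1 at ω ≈ 0.00314 rad s⁻¹.
∠G(j0.00314) = −90° − arctan(0.00314/7.47) − arctan(0.00314/190) ≈ -90.03°
PM = 180° + (-90.03°) = 89.97°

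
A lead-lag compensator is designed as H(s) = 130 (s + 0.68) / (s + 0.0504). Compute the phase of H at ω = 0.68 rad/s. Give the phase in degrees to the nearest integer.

∠(j0.68 + 0.68) = arctan(0.68/0.68) = 45.00°
∠(j0.68 + 0.0504) = arctan(0.68/0.0504) = 85.76°
∠H(j0.68) = 45.00° − 85.76° = -40.76°

-41°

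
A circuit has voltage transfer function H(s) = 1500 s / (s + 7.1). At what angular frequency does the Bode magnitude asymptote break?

7.1 rad/sec

The single real pole at s = −7.1 gives a corner at ω = 7.1 rad/sec.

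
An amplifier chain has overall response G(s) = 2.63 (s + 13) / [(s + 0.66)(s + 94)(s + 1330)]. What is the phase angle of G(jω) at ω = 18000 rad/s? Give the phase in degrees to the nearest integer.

∠(j18000 + 13) = arctan(18000/13) = 89.96°
∠(j18000 + 0.66) = arctan(18000/0.66) = 90.00°
∠(j18000 + 94) = arctan(18000/94) = 89.70°
∠(j18000 + 1330) = arctan(18000/1330) = 85.77°
∠G(j18000) = 89.96° − (90.00° + 89.70° + 85.77°) = -175.51°

-176 deg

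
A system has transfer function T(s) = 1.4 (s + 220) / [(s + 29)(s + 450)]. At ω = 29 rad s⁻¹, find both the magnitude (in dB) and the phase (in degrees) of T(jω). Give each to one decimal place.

|j29 + 220| = √(29² + 220²) = 221.9
|j29 + 29| = √(29² + 29²) = 41.01
|j29 + 450| = √(29² + 450²) = 450.9
|T(j29)| = 1.4 × 221.9 / (41.01 × 450.9) = 0.016798
20 log₁₀(0.016798) = -35.49 dB
∠(j29 + 220) = arctan(29/220) = 7.51°
∠(j29 + 29) = arctan(29/29) = 45.00°
∠(j29 + 450) = arctan(29/450) = 3.69°
∠T(j29) = 7.51° − (45.00° + 3.69°) = -41.18°

|T| = -35.5 dB, ∠T = -41.2°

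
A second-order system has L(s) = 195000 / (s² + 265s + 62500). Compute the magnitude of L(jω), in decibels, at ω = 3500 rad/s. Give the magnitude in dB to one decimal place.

-35.9 dB

|(j3500)² + 265(j3500) + 62500| = |-1.2188e+07 + j9.275e+05| = 1.222e+07
|L(j3500)| = 195000 / 1.222e+07 = 0.015954
20 log₁₀(0.015954) = -35.94 dB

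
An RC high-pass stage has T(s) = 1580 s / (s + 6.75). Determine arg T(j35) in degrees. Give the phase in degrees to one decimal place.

∠(j35) = 90.00°
∠(j35 + 6.75) = arctan(35/6.75) = 79.08°
∠T(j35) = 90.00° − 79.08° = 10.92°

10.9°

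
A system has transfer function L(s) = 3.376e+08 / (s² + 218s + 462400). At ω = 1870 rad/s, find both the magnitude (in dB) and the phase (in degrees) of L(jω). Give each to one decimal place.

|(j1870)² + 218(j1870) + 462400| = |-3.0345e+06 + j4.0766e+05| = 3.062e+06
|L(j1870)| = 3.376e+08 / 3.062e+06 = 110.26
20 log₁₀(110.26) = 40.85 dB
∠[(j1870)² + 218(j1870) + 462400] = ∠[-3.0345e+06 + j4.0766e+05] = 172.35°
∠L(j1870) = −172.35° = -172.35°

|L| = 40.8 dB, ∠L = -172.3°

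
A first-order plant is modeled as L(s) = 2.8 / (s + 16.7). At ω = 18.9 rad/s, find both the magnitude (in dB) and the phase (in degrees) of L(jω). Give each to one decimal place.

|j18.9 + 16.7| = √(18.9² + 16.7²) = 25.22
|L(j18.9)| = 2.8 / 25.22 = 0.11102
20 log₁₀(0.11102) = -19.09 dB
∠(j18.9 + 16.7) = arctan(18.9/16.7) = 48.54°
∠L(j18.9) = −48.54° = -48.54°

|L| = -19.1 dB, ∠L = -48.5°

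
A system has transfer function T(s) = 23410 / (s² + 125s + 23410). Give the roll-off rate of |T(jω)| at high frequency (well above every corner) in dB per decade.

-40 dB/decade

With 0 zeros and 2 poles, the high-frequency asymptotic slope is 20 × (0 − 2) = -40 dB/decade.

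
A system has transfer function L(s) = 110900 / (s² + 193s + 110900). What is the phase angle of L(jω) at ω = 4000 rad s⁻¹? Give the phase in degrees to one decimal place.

∠[(j4000)² + 193(j4000) + 110900] = ∠[-1.5889e+07 + j7.72e+05] = 177.22°
∠L(j4000) = −177.22° = -177.22°

-177.2 deg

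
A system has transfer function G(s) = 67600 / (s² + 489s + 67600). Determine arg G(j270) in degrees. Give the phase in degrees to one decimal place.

-92.3°

∠[(j270)² + 489(j270) + 67600] = ∠[-5300 + j1.3203e+05] = 92.30°
∠G(j270) = −92.30° = -92.30°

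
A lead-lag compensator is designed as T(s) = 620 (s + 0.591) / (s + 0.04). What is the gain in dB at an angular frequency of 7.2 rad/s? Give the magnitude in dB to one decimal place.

|j7.2 + 0.591| = √(7.2² + 0.591²) = 7.224
|j7.2 + 0.04| = √(7.2² + 0.04²) = 7.2
|T(j7.2)| = 620 × 7.224 / 7.2 = 622.08
20 log₁₀(622.08) = 55.88 dB

55.9 dB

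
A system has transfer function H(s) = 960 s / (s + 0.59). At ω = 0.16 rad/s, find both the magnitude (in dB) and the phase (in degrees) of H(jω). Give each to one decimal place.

|j0.16| = 0.16
|j0.16 + 0.59| = √(0.16² + 0.59²) = 0.6113
|H(j0.16)| = 960 × 0.16 / 0.6113 = 251.26
20 log₁₀(251.26) = 48.00 dB
∠(j0.16) = 90.00°
∠(j0.16 + 0.59) = arctan(0.16/0.59) = 15.17°
∠H(j0.16) = 90.00° − 15.17° = 74.83°

|H| = 48.0 dB, ∠H = 74.8°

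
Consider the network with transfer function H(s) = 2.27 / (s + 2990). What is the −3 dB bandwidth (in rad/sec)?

2990 rad/sec

For a single-pole low-pass, the −3 dB point is at the pole: ω = 2990 rad/sec.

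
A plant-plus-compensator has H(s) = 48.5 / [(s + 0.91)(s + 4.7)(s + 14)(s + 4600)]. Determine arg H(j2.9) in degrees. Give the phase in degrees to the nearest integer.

-116°

∠(j2.9 + 0.91) = arctan(2.9/0.91) = 72.58°
∠(j2.9 + 4.7) = arctan(2.9/4.7) = 31.68°
∠(j2.9 + 14) = arctan(2.9/14) = 11.70°
∠(j2.9 + 4600) = arctan(2.9/4600) = 0.04°
∠H(j2.9) = − (72.58° + 31.68° + 11.70° + 0.04°) = -115.99°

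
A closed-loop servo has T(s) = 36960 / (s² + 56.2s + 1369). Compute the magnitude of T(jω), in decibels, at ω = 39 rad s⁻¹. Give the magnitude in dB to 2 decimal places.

|(j39)² + 56.2(j39) + 1369| = |-152 + j2191.8| = 2197
|T(j39)| = 36960 / 2197 = 16.822
20 log₁₀(16.822) = 24.518 dB

24.52 dB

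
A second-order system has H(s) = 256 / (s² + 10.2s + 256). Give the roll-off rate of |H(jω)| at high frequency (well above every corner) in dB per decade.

With 0 zeros and 2 poles, the high-frequency asymptotic slope is 20 × (0 − 2) = -40 dB/decade.

-40 dB/decade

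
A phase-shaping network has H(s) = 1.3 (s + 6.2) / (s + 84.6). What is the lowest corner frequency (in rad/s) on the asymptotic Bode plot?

Break frequencies occur at each pole and zero magnitude: 6.2 rad/s, 84.6 rad/s.
The lowest is 6.2 rad/s.

6.2 rad/s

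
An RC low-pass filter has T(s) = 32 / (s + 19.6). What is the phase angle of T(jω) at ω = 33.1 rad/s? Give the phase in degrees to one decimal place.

-59.4°

∠(j33.1 + 19.6) = arctan(33.1/19.6) = 59.37°
∠T(j33.1) = −59.37° = -59.37°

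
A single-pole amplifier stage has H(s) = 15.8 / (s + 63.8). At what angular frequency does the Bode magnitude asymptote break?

The single real pole at s = −63.8 gives a corner at ω = 63.8 rad/sec.

63.8 rad/sec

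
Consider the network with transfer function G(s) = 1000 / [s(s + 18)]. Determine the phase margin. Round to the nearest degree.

Gain crossover: |G(jω)| = 1 at ω ≈ 29.2 rad s⁻¹.
∠G(j29.2) = −90° − arctan(29.2/18) ≈ -148.32°
PM = 180° + (-148.32°) = 31.68°

32°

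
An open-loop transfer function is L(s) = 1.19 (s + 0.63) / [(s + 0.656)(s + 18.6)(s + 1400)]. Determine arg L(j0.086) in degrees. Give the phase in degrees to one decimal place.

∠(j0.086 + 0.63) = arctan(0.086/0.63) = 7.77°
∠(j0.086 + 0.656) = arctan(0.086/0.656) = 7.47°
∠(j0.086 + 18.6) = arctan(0.086/18.6) = 0.26°
∠(j0.086 + 1400) = arctan(0.086/1400) = 0.00°
∠L(j0.086) = 7.77° − (7.47° + 0.26° + 0.00°) = 0.04°

0.0°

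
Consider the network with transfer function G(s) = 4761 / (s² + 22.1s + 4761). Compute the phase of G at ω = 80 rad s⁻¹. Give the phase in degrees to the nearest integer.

∠[(j80)² + 22.1(j80) + 4761] = ∠[-1639 + j1768] = 132.83°
∠G(j80) = −132.83° = -132.83°

-133°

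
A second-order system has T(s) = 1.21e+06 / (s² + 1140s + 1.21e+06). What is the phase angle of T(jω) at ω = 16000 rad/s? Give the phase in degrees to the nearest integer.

-176 deg

∠[(j16000)² + 1140(j16000) + 1.21e+06] = ∠[-2.5479e+08 + j1.824e+07] = 175.91°
∠T(j16000) = −175.91° = -175.91°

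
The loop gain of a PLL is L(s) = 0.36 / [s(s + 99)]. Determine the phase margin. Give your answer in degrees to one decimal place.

Gain crossover: |L(jω)| = 1 at ω ≈ 0.00364 rad/sec.
∠L(j0.00364) = −90° − arctan(0.00364/99) ≈ -90.00°
PM = 180° + (-90.00°) = 90.00°

90.0°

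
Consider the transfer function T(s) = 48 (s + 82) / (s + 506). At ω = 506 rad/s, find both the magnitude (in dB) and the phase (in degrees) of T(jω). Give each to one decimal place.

|j506 + 82| = √(506² + 82²) = 512.6
|j506 + 506| = √(506² + 506²) = 715.6
|T(j506)| = 48 × 512.6 / 715.6 = 34.384
20 log₁₀(34.384) = 30.73 dB
∠(j506 + 82) = arctan(506/82) = 80.79°
∠(j506 + 506) = arctan(506/506) = 45.00°
∠T(j506) = 80.79° − 45.00° = 35.79°

|T| = 30.7 dB, ∠T = 35.8°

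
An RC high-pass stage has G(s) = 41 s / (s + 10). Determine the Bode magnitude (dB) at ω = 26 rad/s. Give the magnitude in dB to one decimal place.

31.7 dB

|j26| = 26
|j26 + 10| = √(26² + 10²) = 27.86
|G(j26)| = 41 × 26 / 27.86 = 38.267
20 log₁₀(38.267) = 31.66 dB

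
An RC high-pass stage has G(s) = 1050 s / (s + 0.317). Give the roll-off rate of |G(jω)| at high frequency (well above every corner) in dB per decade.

With 1 zero and 1 pole, the high-frequency asymptotic slope is 20 × (1 − 1) = 0 dB/decade.

0 dB/decade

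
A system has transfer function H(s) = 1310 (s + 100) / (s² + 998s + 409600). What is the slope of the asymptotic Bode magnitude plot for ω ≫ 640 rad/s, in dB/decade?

-20 dB/decade

With 1 zero and 2 poles, the high-frequency asymptotic slope is 20 × (1 − 2) = -20 dB/decade.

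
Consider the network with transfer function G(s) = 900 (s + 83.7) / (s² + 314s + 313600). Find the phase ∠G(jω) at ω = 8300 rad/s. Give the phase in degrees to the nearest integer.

-88°

∠(j8300 + 83.7) = arctan(8300/83.7) = 89.42°
∠[(j8300)² + 314(j8300) + 313600] = ∠[-6.8576e+07 + j2.6062e+06] = 177.82°
∠G(j8300) = 89.42° − 177.82° = -88.40°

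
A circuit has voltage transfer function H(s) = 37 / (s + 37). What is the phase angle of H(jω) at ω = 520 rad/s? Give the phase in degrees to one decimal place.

∠(j520 + 37) = arctan(520/37) = 85.93°
∠H(j520) = −85.93° = -85.93°

-85.9°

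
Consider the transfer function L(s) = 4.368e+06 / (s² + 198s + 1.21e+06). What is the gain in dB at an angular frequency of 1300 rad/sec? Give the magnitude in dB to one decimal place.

|(j1300)² + 198(j1300) + 1.21e+06| = |-4.8e+05 + j2.574e+05| = 5.447e+05
|L(j1300)| = 4.368e+06 / 5.447e+05 = 8.0197
20 log₁₀(8.0197) = 18.08 dB

18.1 dB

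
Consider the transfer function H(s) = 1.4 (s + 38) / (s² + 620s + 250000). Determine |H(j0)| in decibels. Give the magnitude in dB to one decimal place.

H(0) = 1.4 × 38 / 250000 = 0.0002128
20 log₁₀(0.0002128) = -73.44 dB

-73.4 dB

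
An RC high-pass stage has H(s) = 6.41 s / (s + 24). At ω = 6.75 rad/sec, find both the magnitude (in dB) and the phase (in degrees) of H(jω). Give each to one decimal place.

|H| = 4.8 dB, ∠H = 74.3°

|j6.75| = 6.75
|j6.75 + 24| = √(6.75² + 24²) = 24.93
|H(j6.75)| = 6.41 × 6.75 / 24.93 = 1.7355
20 log₁₀(1.7355) = 4.79 dB
∠(j6.75) = 90.00°
∠(j6.75 + 24) = arctan(6.75/24) = 15.71°
∠H(j6.75) = 90.00° − 15.71° = 74.29°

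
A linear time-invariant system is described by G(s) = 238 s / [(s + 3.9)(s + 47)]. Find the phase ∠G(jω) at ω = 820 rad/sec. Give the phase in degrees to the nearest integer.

∠(j820) = 90.00°
∠(j820 + 3.9) = arctan(820/3.9) = 89.73°
∠(j820 + 47) = arctan(820/47) = 86.72°
∠G(j820) = 90.00° − (89.73° + 86.72°) = -86.45°

-86 deg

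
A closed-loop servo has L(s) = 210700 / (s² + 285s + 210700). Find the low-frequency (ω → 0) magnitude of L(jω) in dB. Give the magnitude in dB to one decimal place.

L(0) = 210700 / 210700 = 1
20 log₁₀(1) = 0.00 dB

0.0 dB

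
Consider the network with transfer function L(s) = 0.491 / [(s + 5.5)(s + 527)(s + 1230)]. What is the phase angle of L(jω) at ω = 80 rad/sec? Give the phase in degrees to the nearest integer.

∠(j80 + 5.5) = arctan(80/5.5) = 86.07°
∠(j80 + 527) = arctan(80/527) = 8.63°
∠(j80 + 1230) = arctan(80/1230) = 3.72°
∠L(j80) = − (86.07° + 8.63° + 3.72°) = -98.42°

-98°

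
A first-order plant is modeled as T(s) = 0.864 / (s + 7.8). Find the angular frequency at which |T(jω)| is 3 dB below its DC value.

7.8 rad/s

For a single-pole low-pass, the −3 dB point is at the pole: ω = 7.8 rad/s.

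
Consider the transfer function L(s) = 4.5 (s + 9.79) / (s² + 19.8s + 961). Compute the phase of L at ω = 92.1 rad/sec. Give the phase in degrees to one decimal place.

∠(j92.1 + 9.79) = arctan(92.1/9.79) = 83.93°
∠[(j92.1)² + 19.8(j92.1) + 961] = ∠[-7521.4 + j1823.6] = 166.37°
∠L(j92.1) = 83.93° − 166.37° = -82.44°

-82.4°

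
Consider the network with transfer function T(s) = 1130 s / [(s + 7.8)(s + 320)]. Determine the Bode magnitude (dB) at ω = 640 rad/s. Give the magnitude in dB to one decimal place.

|j640| = 640
|j640 + 7.8| = √(640² + 7.8²) = 640
|j640 + 320| = √(640² + 320²) = 715.5
|T(j640)| = 1130 × 640 / (640 × 715.5) = 1.5791
20 log₁₀(1.5791) = 3.97 dB

4.0 dB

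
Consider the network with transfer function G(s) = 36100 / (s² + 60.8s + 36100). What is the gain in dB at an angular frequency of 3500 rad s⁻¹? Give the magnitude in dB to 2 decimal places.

-50.59 dB

|(j3500)² + 60.8(j3500) + 36100| = |-1.2214e+07 + j2.128e+05| = 1.222e+07
|G(j3500)| = 36100 / 1.222e+07 = 0.0029552
20 log₁₀(0.0029552) = -50.588 dB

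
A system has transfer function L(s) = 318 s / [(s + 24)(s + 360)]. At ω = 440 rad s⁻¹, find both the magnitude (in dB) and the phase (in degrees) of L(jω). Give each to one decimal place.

|j440| = 440
|j440 + 24| = √(440² + 24²) = 440.7
|j440 + 360| = √(440² + 360²) = 568.5
|L(j440)| = 318 × 440 / (440.7 × 568.5) = 0.55853
20 log₁₀(0.55853) = -5.06 dB
∠(j440) = 90.00°
∠(j440 + 24) = arctan(440/24) = 86.88°
∠(j440 + 360) = arctan(440/360) = 50.71°
∠L(j440) = 90.00° − (86.88° + 50.71°) = -47.59°

|L| = -5.1 dB, ∠L = -47.6°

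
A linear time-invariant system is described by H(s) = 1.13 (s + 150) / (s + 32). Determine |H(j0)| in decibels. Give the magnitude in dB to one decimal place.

H(0) = 1.13 × 150 / 32 = 5.2969
20 log₁₀(5.2969) = 14.48 dB

14.5 dB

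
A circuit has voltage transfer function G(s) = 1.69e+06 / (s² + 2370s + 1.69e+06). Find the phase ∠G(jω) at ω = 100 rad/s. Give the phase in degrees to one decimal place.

-8.0 deg

∠[(j100)² + 2370(j100) + 1.69e+06] = ∠[1.68e+06 + j2.37e+05] = 8.03°
∠G(j100) = −8.03° = -8.03°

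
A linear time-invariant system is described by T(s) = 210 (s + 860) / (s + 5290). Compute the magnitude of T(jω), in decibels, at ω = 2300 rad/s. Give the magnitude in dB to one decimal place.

39.0 dB

|j2300 + 860| = √(2300² + 860²) = 2456
|j2300 + 5290| = √(2300² + 5290²) = 5768
|T(j2300)| = 210 × 2456 / 5768 = 89.394
20 log₁₀(89.394) = 39.03 dB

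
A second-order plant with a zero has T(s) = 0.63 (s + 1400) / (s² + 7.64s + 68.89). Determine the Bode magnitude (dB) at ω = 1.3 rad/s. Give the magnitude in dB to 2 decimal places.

22.27 dB

|j1.3 + 1400| = √(1.3² + 1400²) = 1400
|(j1.3)² + 7.64(j1.3) + 68.89| = |67.2 + j9.932| = 67.93
|T(j1.3)| = 0.63 × 1400 / 67.93 = 12.984
20 log₁₀(12.984) = 22.268 dB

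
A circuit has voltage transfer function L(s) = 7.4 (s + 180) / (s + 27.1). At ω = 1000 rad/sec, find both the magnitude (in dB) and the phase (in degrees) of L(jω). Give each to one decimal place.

|L| = 17.5 dB, ∠L = -8.7 deg

|j1000 + 180| = √(1000² + 180²) = 1016
|j1000 + 27.1| = √(1000² + 27.1²) = 1000
|L(j1000)| = 7.4 × 1016 / 1000 = 7.5162
20 log₁₀(7.5162) = 17.52 dB
∠(j1000 + 180) = arctan(1000/180) = 79.80°
∠(j1000 + 27.1) = arctan(1000/27.1) = 88.45°
∠L(j1000) = 79.80° − 88.45° = -8.65°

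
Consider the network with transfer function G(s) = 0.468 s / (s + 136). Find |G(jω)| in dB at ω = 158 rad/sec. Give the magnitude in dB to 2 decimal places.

-9.00 dB

|j158| = 158
|j158 + 136| = √(158² + 136²) = 208.5
|G(j158)| = 0.468 × 158 / 208.5 = 0.3547
20 log₁₀(0.3547) = -9.003 dB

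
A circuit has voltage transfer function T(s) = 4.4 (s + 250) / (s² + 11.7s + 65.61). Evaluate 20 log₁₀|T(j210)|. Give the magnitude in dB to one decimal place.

|j210 + 250| = √(210² + 250²) = 326.5
|(j210)² + 11.7(j210) + 65.61| = |-44034 + j2457| = 4.41e+04
|T(j210)| = 4.4 × 326.5 / 4.41e+04 = 0.032573
20 log₁₀(0.032573) = -29.74 dB

-29.7 dB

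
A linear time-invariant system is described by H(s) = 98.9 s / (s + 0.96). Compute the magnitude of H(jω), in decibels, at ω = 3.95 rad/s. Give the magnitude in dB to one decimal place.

|j3.95| = 3.95
|j3.95 + 0.96| = √(3.95² + 0.96²) = 4.065
|H(j3.95)| = 98.9 × 3.95 / 4.065 = 96.102
20 log₁₀(96.102) = 39.65 dB

39.7 dB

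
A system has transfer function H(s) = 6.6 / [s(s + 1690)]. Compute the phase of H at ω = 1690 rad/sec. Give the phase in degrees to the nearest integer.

∠(j1690 + 1690) = arctan(1690/1690) = 45.00°
∠(j1690) = 90.00°
∠H(j1690) = − (45.00° + 90.00°) = -135.00°

-135°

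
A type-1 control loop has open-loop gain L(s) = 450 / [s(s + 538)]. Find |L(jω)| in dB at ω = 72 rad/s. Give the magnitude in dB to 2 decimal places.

|j72 + 538| = √(72² + 538²) = 542.8
|j72| = 72
|L(j72)| = 450 / (542.8 × 72) = 0.011514
20 log₁₀(0.011514) = -38.775 dB

-38.78 dB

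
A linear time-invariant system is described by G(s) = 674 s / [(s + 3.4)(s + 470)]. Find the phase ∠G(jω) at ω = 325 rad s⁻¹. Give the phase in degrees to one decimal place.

∠(j325) = 90.00°
∠(j325 + 3.4) = arctan(325/3.4) = 89.40°
∠(j325 + 470) = arctan(325/470) = 34.66°
∠G(j325) = 90.00° − (89.40° + 34.66°) = -34.06°

-34.1°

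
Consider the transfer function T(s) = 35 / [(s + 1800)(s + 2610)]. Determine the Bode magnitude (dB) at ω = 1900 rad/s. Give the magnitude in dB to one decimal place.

-107.7 dB

|j1900 + 1800| = √(1900² + 1800²) = 2617
|j1900 + 2610| = √(1900² + 2610²) = 3228
|T(j1900)| = 35 / (2617 × 3228) = 4.1423e-06
20 log₁₀(4.1423e-06) = -107.66 dB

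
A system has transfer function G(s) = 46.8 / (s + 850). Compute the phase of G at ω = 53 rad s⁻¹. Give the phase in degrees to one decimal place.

-3.6°

∠(j53 + 850) = arctan(53/850) = 3.57°
∠G(j53) = −3.57° = -3.57°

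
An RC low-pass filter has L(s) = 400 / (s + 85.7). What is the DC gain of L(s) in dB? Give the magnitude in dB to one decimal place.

L(0) = 400 / 85.7 = 4.6674
20 log₁₀(4.6674) = 13.38 dB

13.4 dB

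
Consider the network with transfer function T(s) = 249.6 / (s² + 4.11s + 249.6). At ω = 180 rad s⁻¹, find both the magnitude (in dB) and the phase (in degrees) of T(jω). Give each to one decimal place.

|T| = -42.2 dB, ∠T = -178.7 deg

|(j180)² + 4.11(j180) + 249.6| = |-32150 + j739.8| = 3.216e+04
|T(j180)| = 249.6 / 3.216e+04 = 0.0077615
20 log₁₀(0.0077615) = -42.20 dB
∠[(j180)² + 4.11(j180) + 249.6] = ∠[-32150 + j739.8] = 178.68°
∠T(j180) = −178.68° = -178.68°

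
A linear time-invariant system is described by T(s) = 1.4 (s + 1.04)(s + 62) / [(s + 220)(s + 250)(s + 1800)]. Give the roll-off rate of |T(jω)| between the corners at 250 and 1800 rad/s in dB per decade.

In this band the factors already past their corner are: zero at 1.04, zero at 62, pole at 220, pole at 250; net slope = 0 dB/decade.

0 dB/decade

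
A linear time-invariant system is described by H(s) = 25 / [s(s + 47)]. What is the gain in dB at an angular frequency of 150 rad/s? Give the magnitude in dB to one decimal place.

-59.5 dB

|j150 + 47| = √(150² + 47²) = 157.2
|j150| = 150
|H(j150)| = 25 / (157.2 × 150) = 0.0010603
20 log₁₀(0.0010603) = -59.49 dB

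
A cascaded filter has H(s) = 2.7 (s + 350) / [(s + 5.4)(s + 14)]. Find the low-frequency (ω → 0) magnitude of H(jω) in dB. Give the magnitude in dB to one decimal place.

21.9 dB

H(0) = 2.7 × 350 / (5.4 × 14) = 12.5
20 log₁₀(12.5) = 21.94 dB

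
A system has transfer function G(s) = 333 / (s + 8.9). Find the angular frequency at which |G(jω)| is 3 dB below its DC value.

For a single-pole low-pass, the −3 dB point is at the pole: ω = 8.9 rad s⁻¹.

8.9 rad s⁻¹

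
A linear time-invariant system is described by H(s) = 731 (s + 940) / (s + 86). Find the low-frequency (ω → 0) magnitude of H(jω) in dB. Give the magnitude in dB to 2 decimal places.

H(0) = 731 × 940 / 86 = 7990
20 log₁₀(7990) = 78.051 dB

78.05 dB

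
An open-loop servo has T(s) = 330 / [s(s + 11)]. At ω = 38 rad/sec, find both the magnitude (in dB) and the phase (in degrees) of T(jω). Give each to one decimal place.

|T| = -13.2 dB, ∠T = -163.9°

|j38 + 11| = √(38² + 11²) = 39.56
|j38| = 38
|T(j38)| = 330 / (39.56 × 38) = 0.21952
20 log₁₀(0.21952) = -13.17 dB
∠(j38 + 11) = arctan(38/11) = 73.86°
∠(j38) = 90.00°
∠T(j38) = − (73.86° + 90.00°) = -163.86°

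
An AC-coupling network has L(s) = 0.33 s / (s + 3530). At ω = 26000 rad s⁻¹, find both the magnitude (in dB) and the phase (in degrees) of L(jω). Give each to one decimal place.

|j26000| = 2.6e+04
|j26000 + 3530| = √(26000² + 3530²) = 2.624e+04
|L(j26000)| = 0.33 × 2.6e+04 / 2.624e+04 = 0.327
20 log₁₀(0.327) = -9.71 dB
∠(j26000) = 90.00°
∠(j26000 + 3530) = arctan(26000/3530) = 82.27°
∠L(j26000) = 90.00° − 82.27° = 7.73°

|L| = -9.7 dB, ∠L = 7.7°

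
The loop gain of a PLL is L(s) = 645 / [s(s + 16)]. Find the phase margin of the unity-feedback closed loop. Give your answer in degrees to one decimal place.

Gain crossover: |L(jω)| = 1 at ω ≈ 23 rad/s.
∠L(j23) = −90° − arctan(23/16) ≈ -145.19°
PM = 180° + (-145.19°) = 34.81°

34.8°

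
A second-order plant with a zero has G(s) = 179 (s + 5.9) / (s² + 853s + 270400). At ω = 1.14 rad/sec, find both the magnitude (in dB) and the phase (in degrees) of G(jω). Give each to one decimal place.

|G| = -48.0 dB, ∠G = 10.7°

|j1.14 + 5.9| = √(1.14² + 5.9²) = 6.009
|(j1.14)² + 853(j1.14) + 270400| = |2.704e+05 + j972.42| = 2.704e+05
|G(j1.14)| = 179 × 6.009 / 2.704e+05 = 0.0039779
20 log₁₀(0.0039779) = -48.01 dB
∠(j1.14 + 5.9) = arctan(1.14/5.9) = 10.94°
∠[(j1.14)² + 853(j1.14) + 270400] = ∠[2.704e+05 + j972.42] = 0.21°
∠G(j1.14) = 10.94° − 0.21° = 10.73°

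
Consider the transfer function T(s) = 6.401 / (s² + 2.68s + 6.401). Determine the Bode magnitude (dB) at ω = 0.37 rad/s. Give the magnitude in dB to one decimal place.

|(j0.37)² + 2.68(j0.37) + 6.401| = |6.2641 + j0.9916| = 6.342
|T(j0.37)| = 6.401 / 6.342 = 1.0093
20 log₁₀(1.0093) = 0.08 dB

0.1 dB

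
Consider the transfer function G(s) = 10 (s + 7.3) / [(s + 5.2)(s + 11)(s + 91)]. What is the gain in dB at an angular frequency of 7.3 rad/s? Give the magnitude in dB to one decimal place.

-40.4 dB

|j7.3 + 7.3| = √(7.3² + 7.3²) = 10.32
|j7.3 + 5.2| = √(7.3² + 5.2²) = 8.963
|j7.3 + 11| = √(7.3² + 11²) = 13.2
|j7.3 + 91| = √(7.3² + 91²) = 91.29
|G(j7.3)| = 10 × 10.32 / (8.963 × 13.2 × 91.29) = 0.0095572
20 log₁₀(0.0095572) = -40.39 dB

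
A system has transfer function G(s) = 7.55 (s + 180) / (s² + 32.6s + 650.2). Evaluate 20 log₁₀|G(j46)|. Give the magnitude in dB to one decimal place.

-3.5 dB

|j46 + 180| = √(46² + 180²) = 185.8
|(j46)² + 32.6(j46) + 650.2| = |-1465.8 + j1499.6| = 2097
|G(j46)| = 7.55 × 185.8 / 2097 = 0.6689
20 log₁₀(0.6689) = -3.49 dB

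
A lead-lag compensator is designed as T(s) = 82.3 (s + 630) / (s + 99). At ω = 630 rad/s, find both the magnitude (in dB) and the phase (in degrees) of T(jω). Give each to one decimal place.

|j630 + 630| = √(630² + 630²) = 891
|j630 + 99| = √(630² + 99²) = 637.7
|T(j630)| = 82.3 × 891 / 637.7 = 114.98
20 log₁₀(114.98) = 41.21 dB
∠(j630 + 630) = arctan(630/630) = 45.00°
∠(j630 + 99) = arctan(630/99) = 81.07°
∠T(j630) = 45.00° − 81.07° = -36.07°

|T| = 41.2 dB, ∠T = -36.1°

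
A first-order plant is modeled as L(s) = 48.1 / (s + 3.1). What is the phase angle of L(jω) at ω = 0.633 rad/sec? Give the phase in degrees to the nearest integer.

∠(j0.633 + 3.1) = arctan(0.633/3.1) = 11.54°
∠L(j0.633) = −11.54° = -11.54°

-12°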